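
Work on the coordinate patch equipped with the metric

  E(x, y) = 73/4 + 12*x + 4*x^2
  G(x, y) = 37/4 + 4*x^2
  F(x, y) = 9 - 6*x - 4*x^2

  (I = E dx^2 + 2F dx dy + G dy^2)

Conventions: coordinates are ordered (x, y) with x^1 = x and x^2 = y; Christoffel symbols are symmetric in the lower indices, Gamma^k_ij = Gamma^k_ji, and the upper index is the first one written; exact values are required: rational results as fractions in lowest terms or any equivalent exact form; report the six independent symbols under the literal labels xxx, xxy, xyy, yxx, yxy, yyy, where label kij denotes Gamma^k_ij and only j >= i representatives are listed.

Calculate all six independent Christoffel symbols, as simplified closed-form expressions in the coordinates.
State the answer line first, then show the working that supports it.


Answer: Gamma_xxx = (-256*x^3 - 768*x^2 + 1168*x + 1752)/(2336*x^2 + 3504*x + 1405), Gamma_xxy = (256*x^3 + 384*x^2 - 576*x)/(2336*x^2 + 3504*x + 1405), Gamma_xyy = (-256*x^3 - 592*x)/(2336*x^2 + 3504*x + 1405), Gamma_yxx = (-256*x^3 - 1152*x^2 - 3488*x - 2616)/(2336*x^2 + 3504*x + 1405), Gamma_yxy = (256*x^3 + 768*x^2 + 1168*x)/(2336*x^2 + 3504*x + 1405), Gamma_yyy = (-256*x^3 - 384*x^2 + 576*x)/(2336*x^2 + 3504*x + 1405)

E = 73/4 + 12*x + 4*x^2; F = 9 - 6*x - 4*x^2; G = 37/4 + 4*x^2
Gamma^k_ij = (1/2) g^{kl} (d_i g_jl + d_j g_il - d_l g_ij), with g^inv = (1/(EG-F^2)) [[G, -F], [-F, E]]
first partials: E_x = 12 + 8*x, E_y = 0, F_x = -6 - 8*x, F_y = 0, G_x = 8*x, G_y = 0
D = EG - F^2 = 1405/16 + 219*x + 146*x^2
expanded: Gamma^x_xx = (G E_x - 2F F_x + F E_y)/(2D), Gamma^x_xy = (G E_y - F G_x)/(2D), Gamma^x_yy = (2G F_y - G G_x - F G_y)/(2D), Gamma^y_xx = (2E F_x - E E_y - F E_x)/(2D), Gamma^y_xy = (E G_x - F E_y)/(2D), Gamma^y_yy = (E G_y - 2F F_y + F G_x)/(2D); substitute and cancel common factors


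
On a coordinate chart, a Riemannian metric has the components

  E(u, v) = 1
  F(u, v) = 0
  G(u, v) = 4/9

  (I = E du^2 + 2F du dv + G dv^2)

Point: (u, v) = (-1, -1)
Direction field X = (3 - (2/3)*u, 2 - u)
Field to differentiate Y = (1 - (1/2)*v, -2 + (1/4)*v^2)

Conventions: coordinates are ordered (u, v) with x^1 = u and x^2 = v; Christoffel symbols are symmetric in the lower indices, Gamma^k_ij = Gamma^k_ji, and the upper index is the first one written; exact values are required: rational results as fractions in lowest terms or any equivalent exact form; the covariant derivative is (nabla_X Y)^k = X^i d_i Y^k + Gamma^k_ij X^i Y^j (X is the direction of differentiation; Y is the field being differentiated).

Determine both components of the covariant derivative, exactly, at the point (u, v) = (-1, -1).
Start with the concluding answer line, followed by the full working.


Answer: (nabla_X Y)^u = -3/2, (nabla_X Y)^v = -3/2

E = 1, F = 0, G = 4/9 at the point
E_u = 0, E_v = 0, F_u = 0, F_v = 0, G_u = 0, G_v = 0
EG - F^2 = 4/9;  g^inv = (9/4) * [[4/9, 0], [0, 1]]
first-kind symbols [ij,l] = (1/2)(d_i g_jl + d_j g_il - d_l g_ij): [uu,u] = E_u/2 = 0, [uu,v] = F_u - E_v/2 = 0, [uv,u] = E_v/2 = 0, [uv,v] = G_u/2 = 0, [vv,u] = F_v - G_u/2 = 0, [vv,v] = G_v/2 = 0
Gamma^u_ij = (G*[ij,u] - F*[ij,v])/(EG - F^2), Gamma^v_ij = (E*[ij,v] - F*[ij,u])/(EG - F^2)
Gamma_uuu = 0, Gamma_uuv = 0, Gamma_uvv = 0, Gamma_vuu = 0, Gamma_vuv = 0, Gamma_vvv = 0
X = (11/3, 3), Y = (3/2, -7/4) at the point


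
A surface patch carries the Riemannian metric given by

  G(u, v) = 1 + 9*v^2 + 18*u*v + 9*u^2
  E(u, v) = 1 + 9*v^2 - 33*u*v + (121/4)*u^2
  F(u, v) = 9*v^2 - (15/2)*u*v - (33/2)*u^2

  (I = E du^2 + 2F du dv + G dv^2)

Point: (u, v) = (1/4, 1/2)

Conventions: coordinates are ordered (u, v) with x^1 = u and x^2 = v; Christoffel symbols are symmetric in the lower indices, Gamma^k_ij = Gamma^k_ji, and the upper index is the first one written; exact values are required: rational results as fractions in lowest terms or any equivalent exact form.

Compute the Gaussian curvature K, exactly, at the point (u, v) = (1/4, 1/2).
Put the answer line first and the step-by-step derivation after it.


Answer: K = -104448/151321

E = 65/64, F = 9/32, G = 97/16, EG - F^2 = 389/64 at the point
E_u = -11/8, E_v = 3/4, F_u = -12, F_v = 57/8, G_u = 27/2, G_v = 27/2
E_vv = 18, F_uv = -15/2, G_uu = 18
K follows from Brioschi's formula, (det M1 - det M2)/(EG - F^2)^2.
M1 = [[-E_vv/2 + F_uv - G_uu/2, E_u/2, F_u - E_v/2], [F_v - G_u/2, E, F], [G_v/2, F, G]] = [[-51/2, -11/16, -99/8], [3/8, 65/64, 9/32], [27/4, 9/32, 97/16]]; det M1 = -4557/64
M2 = [[0, E_v/2, G_u/2], [E_v/2, E, F], [G_u/2, F, G]] = [[0, 3/8, 27/4], [3/8, 65/64, 9/32], [27/4, 9/32, 97/16]]; det M2 = -2925/64
det M1 - det M2 = -51/2; K = -51/2 / (389/64)^2 = -104448/151321


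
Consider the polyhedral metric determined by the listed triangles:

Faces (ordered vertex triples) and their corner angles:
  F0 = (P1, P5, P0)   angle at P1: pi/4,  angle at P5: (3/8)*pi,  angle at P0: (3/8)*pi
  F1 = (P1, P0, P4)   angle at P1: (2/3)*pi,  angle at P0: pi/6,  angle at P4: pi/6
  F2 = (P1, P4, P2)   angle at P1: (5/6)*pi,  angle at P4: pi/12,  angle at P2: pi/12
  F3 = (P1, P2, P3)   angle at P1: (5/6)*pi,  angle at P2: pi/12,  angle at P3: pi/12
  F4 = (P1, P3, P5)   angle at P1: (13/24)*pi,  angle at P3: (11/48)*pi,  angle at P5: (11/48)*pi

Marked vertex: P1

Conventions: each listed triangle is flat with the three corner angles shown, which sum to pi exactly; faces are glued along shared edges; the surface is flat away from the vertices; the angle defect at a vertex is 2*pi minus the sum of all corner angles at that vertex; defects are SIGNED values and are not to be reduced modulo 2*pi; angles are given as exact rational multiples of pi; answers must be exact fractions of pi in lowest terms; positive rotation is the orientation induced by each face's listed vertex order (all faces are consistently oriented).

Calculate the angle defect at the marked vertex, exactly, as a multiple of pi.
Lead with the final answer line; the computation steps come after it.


Answer: defect(P1) = (-9/8)*pi

Sum of corner angles at P1: (25/8)*pi
defect = 2*pi - (25/8)*pi


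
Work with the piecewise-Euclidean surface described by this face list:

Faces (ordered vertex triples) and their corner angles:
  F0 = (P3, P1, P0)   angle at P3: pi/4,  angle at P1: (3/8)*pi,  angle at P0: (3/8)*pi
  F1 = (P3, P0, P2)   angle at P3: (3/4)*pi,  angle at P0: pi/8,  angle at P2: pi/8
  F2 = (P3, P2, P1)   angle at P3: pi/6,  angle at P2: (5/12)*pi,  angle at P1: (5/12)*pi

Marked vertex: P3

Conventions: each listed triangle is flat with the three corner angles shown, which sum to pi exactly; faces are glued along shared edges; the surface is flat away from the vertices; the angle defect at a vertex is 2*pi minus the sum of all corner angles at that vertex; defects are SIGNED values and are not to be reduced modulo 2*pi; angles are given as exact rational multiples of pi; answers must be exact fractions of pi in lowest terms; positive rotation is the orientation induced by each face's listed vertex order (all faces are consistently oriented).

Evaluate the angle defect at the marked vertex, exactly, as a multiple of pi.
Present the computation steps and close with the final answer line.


Sum of corner angles at P3: (7/6)*pi
defect = 2*pi - (7/6)*pi

Answer: defect(P3) = (5/6)*pi


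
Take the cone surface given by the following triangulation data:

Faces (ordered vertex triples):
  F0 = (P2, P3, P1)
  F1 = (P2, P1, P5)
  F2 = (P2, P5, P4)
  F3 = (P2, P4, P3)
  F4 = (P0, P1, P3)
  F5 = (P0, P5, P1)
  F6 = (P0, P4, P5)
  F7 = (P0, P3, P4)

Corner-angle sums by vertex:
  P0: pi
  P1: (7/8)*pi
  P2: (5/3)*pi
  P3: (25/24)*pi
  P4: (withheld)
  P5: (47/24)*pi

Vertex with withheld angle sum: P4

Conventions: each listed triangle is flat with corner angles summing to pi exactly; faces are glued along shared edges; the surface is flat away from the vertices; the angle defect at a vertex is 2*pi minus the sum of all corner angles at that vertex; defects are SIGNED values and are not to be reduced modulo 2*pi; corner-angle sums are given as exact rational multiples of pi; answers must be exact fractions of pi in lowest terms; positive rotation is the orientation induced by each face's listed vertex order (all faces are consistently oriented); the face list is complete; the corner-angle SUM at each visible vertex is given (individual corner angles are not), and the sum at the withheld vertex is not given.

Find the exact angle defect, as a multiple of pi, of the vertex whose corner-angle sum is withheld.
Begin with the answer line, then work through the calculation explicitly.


Answer: defect(P4) = (13/24)*pi

V = 6, E = 12, F = 8; chi = V - E + F = 2
Gauss-Bonnet: total defect = 2*pi*chi = 4*pi; visible defects sum to (83/24)*pi


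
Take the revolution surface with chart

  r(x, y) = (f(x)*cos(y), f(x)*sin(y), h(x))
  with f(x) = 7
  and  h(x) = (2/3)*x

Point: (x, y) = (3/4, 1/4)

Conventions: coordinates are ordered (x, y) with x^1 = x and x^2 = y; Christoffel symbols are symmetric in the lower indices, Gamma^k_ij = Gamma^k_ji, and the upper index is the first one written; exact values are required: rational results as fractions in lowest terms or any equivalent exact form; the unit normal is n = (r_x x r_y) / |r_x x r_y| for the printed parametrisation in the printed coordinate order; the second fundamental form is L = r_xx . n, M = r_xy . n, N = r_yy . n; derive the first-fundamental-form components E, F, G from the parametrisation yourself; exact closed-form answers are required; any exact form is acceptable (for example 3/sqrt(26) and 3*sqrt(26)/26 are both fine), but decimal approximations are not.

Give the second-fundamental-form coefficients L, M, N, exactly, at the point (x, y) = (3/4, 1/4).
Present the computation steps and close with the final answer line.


f = 7, f' = 0, f'' = 0, h' = 2/3, h'' = 0
E = 4/9, F = 0, G = 49; answer radicand W^2 = 4/9
unnormalised second-form numerators: l = 0, m = 0, n = 14/3; L = l/sqrt(4/9), and similarly M = m/sqrt(W^2), N = n/sqrt(W^2)

Answer: L = 0, M = 0, N = 7


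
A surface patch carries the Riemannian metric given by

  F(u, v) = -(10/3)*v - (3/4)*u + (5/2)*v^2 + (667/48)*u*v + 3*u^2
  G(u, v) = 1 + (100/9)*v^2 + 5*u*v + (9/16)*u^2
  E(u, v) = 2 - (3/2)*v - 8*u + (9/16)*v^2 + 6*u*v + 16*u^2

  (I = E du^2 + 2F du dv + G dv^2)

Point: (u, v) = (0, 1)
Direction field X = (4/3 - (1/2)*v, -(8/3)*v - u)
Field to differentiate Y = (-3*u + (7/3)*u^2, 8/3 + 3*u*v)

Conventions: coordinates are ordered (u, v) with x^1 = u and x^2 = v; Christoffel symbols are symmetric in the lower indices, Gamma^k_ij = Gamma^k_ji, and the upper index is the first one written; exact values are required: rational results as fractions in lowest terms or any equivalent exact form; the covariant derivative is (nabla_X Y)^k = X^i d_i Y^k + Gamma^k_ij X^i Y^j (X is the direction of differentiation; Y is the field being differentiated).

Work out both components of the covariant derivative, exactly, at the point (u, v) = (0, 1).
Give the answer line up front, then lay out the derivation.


Answer: (nabla_X Y)^u = -21535/10518, (nabla_X Y)^v = -111515/31554

E = 17/16, F = -5/6, G = 109/9 at the point
E_u = -2, E_v = -3/8, F_u = 631/48, F_v = 5/3, G_u = 5, G_v = 200/9
EG - F^2 = 1753/144;  g^inv = (144/1753) * [[109/9, 5/6], [5/6, 17/16]]
first-kind symbols [ij,l] = (1/2)(d_i g_jl + d_j g_il - d_l g_ij): [uu,u] = E_u/2 = -1, [uu,v] = F_u - E_v/2 = 40/3, [uv,u] = E_v/2 = -3/16, [uv,v] = G_u/2 = 5/2, [vv,u] = F_v - G_u/2 = -5/6, [vv,v] = G_v/2 = 100/9
Gamma^u_ij = (G*[ij,u] - F*[ij,v])/(EG - F^2), Gamma^v_ij = (E*[ij,v] - F*[ij,u])/(EG - F^2)
Gamma_uuu = -144/1753, Gamma_uuv = -27/1753, Gamma_uvv = -120/1753, Gamma_vuu = 1920/1753, Gamma_vuv = 360/1753, Gamma_vvv = 1600/1753
X = (5/6, -8/3), Y = (0, 8/3) at the point


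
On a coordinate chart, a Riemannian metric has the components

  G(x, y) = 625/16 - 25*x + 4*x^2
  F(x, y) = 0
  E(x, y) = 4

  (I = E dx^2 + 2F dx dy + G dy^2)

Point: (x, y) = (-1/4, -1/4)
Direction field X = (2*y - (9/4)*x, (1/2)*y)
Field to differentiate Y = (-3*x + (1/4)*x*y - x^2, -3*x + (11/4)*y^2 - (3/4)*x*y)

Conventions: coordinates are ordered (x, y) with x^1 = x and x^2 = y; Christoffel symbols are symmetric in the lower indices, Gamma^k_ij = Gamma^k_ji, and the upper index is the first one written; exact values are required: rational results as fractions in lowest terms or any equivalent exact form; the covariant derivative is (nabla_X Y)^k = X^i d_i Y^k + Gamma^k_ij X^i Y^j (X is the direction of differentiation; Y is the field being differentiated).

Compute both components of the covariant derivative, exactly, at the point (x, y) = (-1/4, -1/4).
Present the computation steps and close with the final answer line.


E = 4, F = 0, G = 729/16 at the point
E_x = 0, E_y = 0, F_x = 0, F_y = 0, G_x = -27, G_y = 0
EG - F^2 = 729/4;  g^inv = (4/729) * [[729/16, 0], [0, 4]]
first-kind symbols [ij,l] = (1/2)(d_i g_jl + d_j g_il - d_l g_ij): [xx,x] = E_x/2 = 0, [xx,y] = F_x - E_y/2 = 0, [xy,x] = E_y/2 = 0, [xy,y] = G_x/2 = -27/2, [yy,x] = F_y - G_x/2 = 27/2, [yy,y] = G_y/2 = 0
Gamma^x_ij = (G*[ij,x] - F*[ij,y])/(EG - F^2), Gamma^y_ij = (E*[ij,y] - F*[ij,x])/(EG - F^2)
Gamma_xxx = 0, Gamma_xxy = 0, Gamma_xyy = 27/8, Gamma_yxx = 0, Gamma_yxy = -8/27, Gamma_yyy = 0
X = (1/16, -1/8), Y = (45/64, 7/8) at the point

Answer: (nabla_X Y)^x = -267/512, (nabla_X Y)^y = -121/6912


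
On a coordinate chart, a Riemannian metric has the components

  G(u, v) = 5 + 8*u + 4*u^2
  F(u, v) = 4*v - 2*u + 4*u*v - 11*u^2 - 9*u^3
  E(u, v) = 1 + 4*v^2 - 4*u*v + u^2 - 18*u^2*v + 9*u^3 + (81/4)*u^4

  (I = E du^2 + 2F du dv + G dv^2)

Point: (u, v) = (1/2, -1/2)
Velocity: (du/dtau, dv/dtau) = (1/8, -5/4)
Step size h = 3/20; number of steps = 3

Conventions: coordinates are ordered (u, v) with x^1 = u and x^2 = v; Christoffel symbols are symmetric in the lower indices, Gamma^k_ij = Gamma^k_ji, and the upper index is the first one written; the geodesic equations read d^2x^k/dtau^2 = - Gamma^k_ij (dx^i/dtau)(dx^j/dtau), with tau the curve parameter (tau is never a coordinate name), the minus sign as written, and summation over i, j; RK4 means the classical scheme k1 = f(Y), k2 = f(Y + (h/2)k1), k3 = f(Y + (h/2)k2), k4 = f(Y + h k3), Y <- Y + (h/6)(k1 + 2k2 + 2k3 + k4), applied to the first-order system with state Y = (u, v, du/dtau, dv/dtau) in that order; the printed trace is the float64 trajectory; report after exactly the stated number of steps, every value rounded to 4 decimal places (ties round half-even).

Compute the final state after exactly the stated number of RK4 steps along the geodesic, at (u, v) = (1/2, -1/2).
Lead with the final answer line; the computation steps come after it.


Answer: u = 0.5466, v = -1.0528, du/dtau = 0.0852, dv/dtau = -1.2124

f(Y) = (du/dtau, dv/dtau, -Gamma^u_ij Y'^i Y'^j, -Gamma^v_ij Y'^i Y'^j) with the Gammas evaluated at the stage position; h = 0.150000; intermediate values shown to 6 dp
step 0: u = 0.5000, v = -0.5000, du/dtau = 0.1250, dv/dtau = -1.2500
step 1:
  k1: at (u, v) = (0.500000, -0.500000), (du/dtau, dv/dtau) = (0.125000, -1.250000); Gamma_uuu = 0.854764, Gamma_uuv = -0.310823, Gamma_uvv = 0.000000, Gamma_vuu = -0.976873, Gamma_vuv = 0.355227, Gamma_vvv = 0.000000; k1 = (0.125000, -1.250000, -0.110488, 0.126272)
  k2: at (u, v) = (0.509375, -0.593750), (du/dtau, dv/dtau) = (0.116713, -1.240530); Gamma_uuu = 0.873252, Gamma_uuv = -0.312748, Gamma_uvv = 0.000000, Gamma_vuu = -0.920289, Gamma_vuv = 0.329594, Gamma_vvv = 0.000000; k2 = (0.116713, -1.240530, -0.102459, 0.107978)
  k3: at (u, v) = (0.508754, -0.593040), (du/dtau, dv/dtau) = (0.117316, -1.241902); Gamma_uuu = 0.872579, Gamma_uuv = -0.312821, Gamma_uvv = 0.000000, Gamma_vuu = -0.920773, Gamma_vuv = 0.330098, Gamma_vvv = 0.000000; k3 = (0.117316, -1.241902, -0.103162, 0.108859)
  k4: at (u, v) = (0.517597, -0.686285), (du/dtau, dv/dtau) = (0.109526, -1.233671); Gamma_uuu = 0.884868, Gamma_uuv = -0.312764, Gamma_uvv = 0.000000, Gamma_vuu = -0.867560, Gamma_vuv = 0.306646, Gamma_vvv = 0.000000; k4 = (0.109526, -1.233671, -0.095135, 0.093274)
  Y <- Y + (h/6)(k1 + 2k2 + 2k3 + k4): u = 0.5176, v = -0.6862, du/dtau = 0.1096, dv/dtau = -1.2337
step 2:
  k1: at (u, v) = (0.517565, -0.686213), (du/dtau, dv/dtau) = (0.109578, -1.233669); Gamma_uuu = 0.884837, Gamma_uuv = -0.312769, Gamma_uvv = 0.000000, Gamma_vuu = -0.867602, Gamma_vuv = 0.306677, Gamma_vvv = 0.000000; k1 = (0.109578, -1.233669, -0.095187, 0.093333)
  k2: at (u, v) = (0.525783, -0.778739), (du/dtau, dv/dtau) = (0.102439, -1.226669); Gamma_uuu = 0.891936, Gamma_uuv = -0.311210, Gamma_uvv = 0.000000, Gamma_vuu = -0.818027, Gamma_vuv = 0.285422, Gamma_vvv = 0.000000; k2 = (0.102439, -1.226669, -0.087573, 0.080316)
  k3: at (u, v) = (0.525248, -0.778214), (du/dtau, dv/dtau) = (0.103010, -1.227646); Gamma_uuu = 0.891497, Gamma_uuv = -0.311319, Gamma_uvv = 0.000000, Gamma_vuu = -0.818351, Gamma_vuv = 0.285775, Gamma_vvv = 0.000000; k3 = (0.103010, -1.227646, -0.088199, 0.080962)
  k4: at (u, v) = (0.533016, -0.870360), (du/dtau, dv/dtau) = (0.096349, -1.221525); Gamma_uuu = 0.894604, Gamma_uuv = -0.308636, Gamma_uvv = 0.000000, Gamma_vuu = -0.772162, Gamma_vuv = 0.266394, Gamma_vvv = 0.000000; k4 = (0.096349, -1.221525, -0.080953, 0.069873)
  Y <- Y + (h/6)(k1 + 2k2 + 2k3 + k4): u = 0.5330, v = -0.8703, du/dtau = 0.0964, dv/dtau = -1.2215
step 3:
  k1: at (u, v) = (0.532985, -0.870309), (du/dtau, dv/dtau) = (0.096386, -1.221525); Gamma_uuu = 0.894583, Gamma_uuv = -0.308644, Gamma_uvv = 0.000000, Gamma_vuu = -0.772189, Gamma_vuv = 0.266416, Gamma_vvv = 0.000000; k1 = (0.096386, -1.221525, -0.080989, 0.069909)
  k2: at (u, v) = (0.540214, -0.961923), (du/dtau, dv/dtau) = (0.090312, -1.216282); Gamma_uuu = 0.894383, Gamma_uuv = -0.305150, Gamma_uvv = 0.000000, Gamma_vuu = -0.729378, Gamma_vuv = 0.248853, Gamma_vvv = 0.000000; k2 = (0.090312, -1.216282, -0.074333, 0.060619)
  k3: at (u, v) = (0.539759, -0.961530), (du/dtau, dv/dtau) = (0.090811, -1.216979); Gamma_uuu = 0.894084, Gamma_uuv = -0.305261, Gamma_uvv = 0.000000, Gamma_vuu = -0.729587, Gamma_vuv = 0.249098, Gamma_vvv = 0.000000; k3 = (0.090811, -1.216979, -0.074845, 0.061075)
  k4: at (u, v) = (0.546607, -1.052856), (du/dtau, dv/dtau) = (0.085159, -1.212364); Gamma_uuu = 0.891362, Gamma_uuv = -0.301163, Gamma_uvv = 0.000000, Gamma_vuu = -0.689841, Gamma_vuv = 0.233076, Gamma_vvv = 0.000000; k4 = (0.085159, -1.212364, -0.068651, 0.053130)
  Y <- Y + (h/6)(k1 + 2k2 + 2k3 + k4): u = 0.5466, v = -1.0528, du/dtau = 0.0852, dv/dtau = -1.2124


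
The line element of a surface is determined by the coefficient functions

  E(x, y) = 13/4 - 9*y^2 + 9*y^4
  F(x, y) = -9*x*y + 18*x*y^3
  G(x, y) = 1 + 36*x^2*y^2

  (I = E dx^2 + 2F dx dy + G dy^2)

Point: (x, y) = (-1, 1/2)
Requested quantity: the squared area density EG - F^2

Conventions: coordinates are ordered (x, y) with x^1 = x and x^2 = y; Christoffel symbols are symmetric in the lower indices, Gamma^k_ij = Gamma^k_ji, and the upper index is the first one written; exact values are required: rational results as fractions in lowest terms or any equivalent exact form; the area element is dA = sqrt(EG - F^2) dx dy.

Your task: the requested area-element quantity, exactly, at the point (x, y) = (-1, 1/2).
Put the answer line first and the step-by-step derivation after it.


Answer: EG - F^2 = 169/16

E = 25/16, F = 9/4, G = 10; EG - F^2 = 169/16


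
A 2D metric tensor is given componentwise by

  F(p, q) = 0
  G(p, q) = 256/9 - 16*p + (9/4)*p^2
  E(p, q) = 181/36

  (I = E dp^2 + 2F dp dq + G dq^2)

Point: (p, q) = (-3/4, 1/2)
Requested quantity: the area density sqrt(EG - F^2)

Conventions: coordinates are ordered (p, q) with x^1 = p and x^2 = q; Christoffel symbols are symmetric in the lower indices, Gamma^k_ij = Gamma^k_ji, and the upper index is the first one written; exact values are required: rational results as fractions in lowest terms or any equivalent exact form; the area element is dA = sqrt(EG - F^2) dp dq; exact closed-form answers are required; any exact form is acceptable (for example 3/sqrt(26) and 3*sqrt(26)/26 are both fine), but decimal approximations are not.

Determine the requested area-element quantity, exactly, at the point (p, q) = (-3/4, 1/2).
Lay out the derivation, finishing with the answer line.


E = 181/36, F = 0, G = 24025/576; EG - F^2 = 4348525/20736

Answer: sqrt(EG - F^2) = 155*sqrt(181)/144


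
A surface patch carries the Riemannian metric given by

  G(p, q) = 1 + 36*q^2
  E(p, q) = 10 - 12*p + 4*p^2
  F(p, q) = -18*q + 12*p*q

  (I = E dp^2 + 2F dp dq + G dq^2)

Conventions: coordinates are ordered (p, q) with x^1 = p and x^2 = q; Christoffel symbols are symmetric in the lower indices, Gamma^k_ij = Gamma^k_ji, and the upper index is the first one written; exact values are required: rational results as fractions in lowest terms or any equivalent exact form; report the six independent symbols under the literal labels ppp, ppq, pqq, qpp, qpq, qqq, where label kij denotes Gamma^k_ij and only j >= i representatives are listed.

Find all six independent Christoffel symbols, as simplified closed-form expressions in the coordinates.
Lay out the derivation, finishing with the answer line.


E = 10 - 12*p + 4*p^2; F = -18*q + 12*p*q; G = 1 + 36*q^2
Gamma^k_ij = (1/2) g^{kl} (d_i g_jl + d_j g_il - d_l g_ij), with g^inv = (1/(EG-F^2)) [[G, -F], [-F, E]]
first partials: E_p = -12 + 8*p, E_q = 0, F_p = 12*q, F_q = -18 + 12*p, G_p = 0, G_q = 72*q
D = EG - F^2 = 10 - 12*p + 36*q^2 + 4*p^2
expanded: Gamma^p_pp = (G E_p - 2F F_p + F E_q)/(2D), Gamma^p_pq = (G E_q - F G_p)/(2D), Gamma^p_qq = (2G F_q - G G_p - F G_q)/(2D), Gamma^q_pp = (2E F_p - E E_q - F E_p)/(2D), Gamma^q_pq = (E G_p - F E_q)/(2D), Gamma^q_qq = (E G_q - 2F F_q + F G_p)/(2D); substitute and cancel common factors

Answer: Gamma_ppp = (2*p - 3)/(2*p^2 - 6*p + 18*q^2 + 5), Gamma_ppq = 0, Gamma_pqq = (6*p - 9)/(2*p^2 - 6*p + 18*q^2 + 5), Gamma_qpp = 6*q/(2*p^2 - 6*p + 18*q^2 + 5), Gamma_qpq = 0, Gamma_qqq = 18*q/(2*p^2 - 6*p + 18*q^2 + 5)


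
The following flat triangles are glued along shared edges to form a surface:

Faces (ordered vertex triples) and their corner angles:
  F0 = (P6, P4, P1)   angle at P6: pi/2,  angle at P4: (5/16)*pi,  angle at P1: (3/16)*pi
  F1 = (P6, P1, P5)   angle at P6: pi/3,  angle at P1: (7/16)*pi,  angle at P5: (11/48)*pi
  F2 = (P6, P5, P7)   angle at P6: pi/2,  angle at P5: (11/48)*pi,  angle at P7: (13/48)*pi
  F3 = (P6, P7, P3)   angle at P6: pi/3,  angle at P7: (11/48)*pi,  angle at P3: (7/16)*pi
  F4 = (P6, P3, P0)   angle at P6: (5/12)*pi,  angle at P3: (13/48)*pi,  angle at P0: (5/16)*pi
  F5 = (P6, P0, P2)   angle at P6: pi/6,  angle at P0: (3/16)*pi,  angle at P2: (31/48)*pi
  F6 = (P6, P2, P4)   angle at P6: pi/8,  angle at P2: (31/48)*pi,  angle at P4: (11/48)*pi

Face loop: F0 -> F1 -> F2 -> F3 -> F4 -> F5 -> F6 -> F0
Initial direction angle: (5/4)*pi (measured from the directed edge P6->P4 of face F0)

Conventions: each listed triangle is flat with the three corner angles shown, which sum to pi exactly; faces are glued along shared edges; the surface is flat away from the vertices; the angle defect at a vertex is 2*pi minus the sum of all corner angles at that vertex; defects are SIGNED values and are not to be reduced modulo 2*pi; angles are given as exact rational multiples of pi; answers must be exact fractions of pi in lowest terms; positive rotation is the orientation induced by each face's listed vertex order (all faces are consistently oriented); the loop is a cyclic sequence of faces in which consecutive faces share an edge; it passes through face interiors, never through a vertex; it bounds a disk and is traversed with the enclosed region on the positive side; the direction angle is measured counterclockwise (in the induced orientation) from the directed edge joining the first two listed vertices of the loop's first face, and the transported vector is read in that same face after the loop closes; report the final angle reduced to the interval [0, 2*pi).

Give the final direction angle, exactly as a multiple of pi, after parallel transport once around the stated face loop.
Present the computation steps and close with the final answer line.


enclosed vertex P6: corner angles sum to (19/8)*pi, defect = 2*pi - (19/8)*pi = (-3/8)*pi
by Gauss-Bonnet the loop rotates the vector by the enclosed defect sum (positive orientation, mod 2*pi)
final angle = (5/4)*pi - (3/8)*pi = (7/8)*pi (mod 2*pi)

Answer: final direction angle = (7/8)*pi


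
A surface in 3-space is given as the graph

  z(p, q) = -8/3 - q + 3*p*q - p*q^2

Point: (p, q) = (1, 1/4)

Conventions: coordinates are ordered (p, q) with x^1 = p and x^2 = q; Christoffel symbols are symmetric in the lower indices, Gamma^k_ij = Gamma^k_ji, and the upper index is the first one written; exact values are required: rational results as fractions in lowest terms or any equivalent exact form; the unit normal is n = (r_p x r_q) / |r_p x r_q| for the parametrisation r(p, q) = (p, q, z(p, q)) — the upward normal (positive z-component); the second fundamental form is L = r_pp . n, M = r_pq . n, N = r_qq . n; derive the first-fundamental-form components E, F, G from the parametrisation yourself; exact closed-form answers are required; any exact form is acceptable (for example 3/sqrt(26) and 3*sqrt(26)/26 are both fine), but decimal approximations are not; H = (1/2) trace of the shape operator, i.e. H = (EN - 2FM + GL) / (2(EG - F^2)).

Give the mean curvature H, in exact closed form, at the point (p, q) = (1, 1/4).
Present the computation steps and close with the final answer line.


z_p = 11/16, z_q = 3/2, z_pp = 0, z_pq = 5/2, z_qq = -2
E = 377/256, F = 33/32, G = 13/4; answer radicand W^2 = 953/256
unnormalised second-form numerators: l = 0, m = 5/2, n = -2; L = l/sqrt(953/256), and similarly M = m/sqrt(W^2), N = n/sqrt(W^2)
H = (E*n - 2*F*m + G*l) / (2*(EG - F^2)*sqrt(W^2)); E*n - 2*F*m + G*l = -1037/128, EG - F^2 = 953/256, so H = (-1037/953)/sqrt(953/256)

Answer: H = -16592*sqrt(953)/908209


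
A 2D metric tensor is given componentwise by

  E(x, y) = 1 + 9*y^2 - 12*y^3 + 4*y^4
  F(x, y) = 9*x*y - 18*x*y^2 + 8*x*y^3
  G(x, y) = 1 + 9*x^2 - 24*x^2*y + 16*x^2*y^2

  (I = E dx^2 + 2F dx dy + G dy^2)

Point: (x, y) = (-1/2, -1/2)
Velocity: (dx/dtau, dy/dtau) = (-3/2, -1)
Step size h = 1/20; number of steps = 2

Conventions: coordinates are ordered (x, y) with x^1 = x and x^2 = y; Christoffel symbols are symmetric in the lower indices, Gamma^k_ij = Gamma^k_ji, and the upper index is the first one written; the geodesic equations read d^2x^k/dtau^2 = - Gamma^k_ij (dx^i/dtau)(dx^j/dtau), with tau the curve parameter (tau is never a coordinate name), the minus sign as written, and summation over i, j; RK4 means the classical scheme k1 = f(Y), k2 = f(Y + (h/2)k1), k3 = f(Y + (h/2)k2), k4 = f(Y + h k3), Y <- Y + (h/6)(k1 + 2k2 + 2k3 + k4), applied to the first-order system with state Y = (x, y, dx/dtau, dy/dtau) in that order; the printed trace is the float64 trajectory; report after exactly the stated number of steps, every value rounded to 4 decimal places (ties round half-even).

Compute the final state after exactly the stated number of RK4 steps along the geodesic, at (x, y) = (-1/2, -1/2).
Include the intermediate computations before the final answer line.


f(Y) = (dx/dtau, dy/dtau, -Gamma^x_ij Y'^i Y'^j, -Gamma^y_ij Y'^i Y'^j) with the Gammas evaluated at the stage position; h = 0.050000; intermediate values shown to 6 dp
step 0: x = -0.5000, y = -0.5000, dx/dtau = -1.5000, dy/dtau = -1.0000
step 1:
  k1: at (x, y) = (-0.500000, -0.500000), (dx/dtau, dy/dtau) = (-1.500000, -1.000000); Gamma_xxx = 0.000000, Gamma_xxy = -0.888889, Gamma_xyy = -0.355556, Gamma_yxx = 0.000000, Gamma_yxy = -1.111111, Gamma_yyy = -0.444444; k1 = (-1.500000, -1.000000, 3.022222, 3.777778)
  k2: at (x, y) = (-0.537500, -0.525000), (dx/dtau, dy/dtau) = (-1.424444, -0.905556); Gamma_xxx = 0.000000, Gamma_xxy = -0.831880, Gamma_xyy = -0.350694, Gamma_yxx = 0.000000, Gamma_yxy = -1.072494, Gamma_yyy = -0.452130; k2 = (-1.424444, -0.905556, 2.433686, 3.137609)
  k3: at (x, y) = (-0.535611, -0.522639), (dx/dtau, dy/dtau) = (-1.439158, -0.921560); Gamma_xxx = 0.000000, Gamma_xxy = -0.834045, Gamma_xyy = -0.351022, Gamma_yxx = 0.000000, Gamma_yxy = -1.075608, Gamma_yyy = -0.452688; k3 = (-1.439158, -0.921560, 2.510450, 3.237549)
  k4: at (x, y) = (-0.571958, -0.546078), (dx/dtau, dy/dtau) = (-1.374477, -0.838123); Gamma_xxx = 0.000000, Gamma_xxy = -0.783512, Gamma_xyy = -0.345763, Gamma_yxx = 0.000000, Gamma_yxy = -1.039666, Gamma_yyy = -0.458804; k4 = (-1.374477, -0.838123, 2.048062, 2.717637)
  Y <- Y + (h/6)(k1 + 2k2 + 2k3 + k4): x = -0.5717, y = -0.5458, dx/dtau = -1.3753, dy/dtau = -0.8396
step 2:
  k1: at (x, y) = (-0.571681, -0.545770), (dx/dtau, dy/dtau) = (-1.375345, -0.839619); Gamma_xxx = 0.000000, Gamma_xxy = -0.783817, Gamma_xyy = -0.345812, Gamma_yxx = 0.000000, Gamma_yxy = -1.040063, Gamma_yyy = -0.458866; k1 = (-1.375345, -0.839619, 2.054034, 2.725542)
  k2: at (x, y) = (-0.606064, -0.566760), (dx/dtau, dy/dtau) = (-1.323995, -0.771480); Gamma_xxx = 0.000000, Gamma_xxy = -0.739837, Gamma_xyy = -0.340524, Gamma_yxx = 0.000000, Gamma_yxy = -1.008096, Gamma_yyy = -0.463996; k2 = (-1.323995, -0.771480, 1.714066, 2.335574)
  k3: at (x, y) = (-0.604781, -0.565057), (dx/dtau, dy/dtau) = (-1.332494, -0.781230); Gamma_xxx = 0.000000, Gamma_xxy = -0.740996, Gamma_xyy = -0.340776, Gamma_yxx = 0.000000, Gamma_yxy = -1.010100, Gamma_yyy = -0.464534; k3 = (-1.332494, -0.781230, 1.750713, 2.386510)
  k4: at (x, y) = (-0.638305, -0.584831), (dx/dtau, dy/dtau) = (-1.287810, -0.720293); Gamma_xxx = 0.000000, Gamma_xxy = -0.701452, Gamma_xyy = -0.335428, Gamma_yxx = 0.000000, Gamma_yxy = -0.980350, Gamma_yyy = -0.468795; k4 = (-1.287810, -0.720293, 1.475362, 2.061969)
  Y <- Y + (h/6)(k1 + 2k2 + 2k3 + k4): x = -0.6381, y = -0.5846, dx/dtau = -1.2882, dy/dtau = -0.7210

Answer: x = -0.6381, y = -0.5846, dx/dtau = -1.2882, dy/dtau = -0.7210


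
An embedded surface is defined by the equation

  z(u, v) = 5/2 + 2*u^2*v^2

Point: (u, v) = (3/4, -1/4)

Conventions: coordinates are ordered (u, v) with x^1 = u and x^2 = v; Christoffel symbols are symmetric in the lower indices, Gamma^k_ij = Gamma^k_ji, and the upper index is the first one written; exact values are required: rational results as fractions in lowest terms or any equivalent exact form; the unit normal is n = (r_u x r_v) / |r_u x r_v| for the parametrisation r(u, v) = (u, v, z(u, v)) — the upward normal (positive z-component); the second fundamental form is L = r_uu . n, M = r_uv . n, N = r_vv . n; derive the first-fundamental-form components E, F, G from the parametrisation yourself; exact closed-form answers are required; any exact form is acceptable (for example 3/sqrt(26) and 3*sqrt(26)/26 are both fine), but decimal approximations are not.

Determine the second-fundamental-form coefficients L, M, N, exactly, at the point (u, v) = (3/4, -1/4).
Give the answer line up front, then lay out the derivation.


Answer: L = 2*sqrt(346)/173, M = -12*sqrt(346)/173, N = 18*sqrt(346)/173

z_u = 3/16, z_v = -9/16, z_uu = 1/4, z_uv = -3/2, z_vv = 9/4
E = 265/256, F = -27/256, G = 337/256; answer radicand W^2 = 173/128
unnormalised second-form numerators: l = 1/4, m = -3/2, n = 9/4; L = l/sqrt(173/128), and similarly M = m/sqrt(W^2), N = n/sqrt(W^2)


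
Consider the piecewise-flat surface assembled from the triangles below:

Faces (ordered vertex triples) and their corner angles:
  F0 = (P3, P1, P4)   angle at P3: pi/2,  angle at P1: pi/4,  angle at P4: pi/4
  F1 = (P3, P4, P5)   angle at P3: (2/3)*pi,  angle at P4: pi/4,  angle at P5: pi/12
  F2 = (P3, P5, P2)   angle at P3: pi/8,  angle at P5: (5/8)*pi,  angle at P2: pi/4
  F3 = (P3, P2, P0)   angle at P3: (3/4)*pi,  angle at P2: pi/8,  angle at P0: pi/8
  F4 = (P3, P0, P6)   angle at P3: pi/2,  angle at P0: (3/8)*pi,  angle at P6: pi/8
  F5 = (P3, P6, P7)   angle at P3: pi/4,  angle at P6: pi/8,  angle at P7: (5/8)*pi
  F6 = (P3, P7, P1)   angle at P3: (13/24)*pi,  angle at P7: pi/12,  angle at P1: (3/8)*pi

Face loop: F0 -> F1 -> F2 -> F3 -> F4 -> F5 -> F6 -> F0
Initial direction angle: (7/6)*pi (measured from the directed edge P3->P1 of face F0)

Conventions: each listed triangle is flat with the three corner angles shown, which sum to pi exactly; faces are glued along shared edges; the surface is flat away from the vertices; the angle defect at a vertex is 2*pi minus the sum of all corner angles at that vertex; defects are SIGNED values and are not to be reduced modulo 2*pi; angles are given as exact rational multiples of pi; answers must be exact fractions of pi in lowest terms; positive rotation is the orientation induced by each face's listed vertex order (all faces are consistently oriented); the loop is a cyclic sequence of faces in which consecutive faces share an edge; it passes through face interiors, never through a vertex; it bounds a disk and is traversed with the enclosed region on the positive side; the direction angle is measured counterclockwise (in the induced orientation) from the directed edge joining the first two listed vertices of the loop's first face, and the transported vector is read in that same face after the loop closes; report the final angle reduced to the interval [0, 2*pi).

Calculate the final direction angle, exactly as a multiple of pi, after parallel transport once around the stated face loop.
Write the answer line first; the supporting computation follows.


Answer: final direction angle = (11/6)*pi

enclosed vertex P3: corner angles sum to (10/3)*pi, defect = 2*pi - (10/3)*pi = (-4/3)*pi
the rotation equals the total enclosed defect, so the final angle is initial + defects (mod 2*pi)
final angle = (7/6)*pi - (4/3)*pi = (11/6)*pi (mod 2*pi)


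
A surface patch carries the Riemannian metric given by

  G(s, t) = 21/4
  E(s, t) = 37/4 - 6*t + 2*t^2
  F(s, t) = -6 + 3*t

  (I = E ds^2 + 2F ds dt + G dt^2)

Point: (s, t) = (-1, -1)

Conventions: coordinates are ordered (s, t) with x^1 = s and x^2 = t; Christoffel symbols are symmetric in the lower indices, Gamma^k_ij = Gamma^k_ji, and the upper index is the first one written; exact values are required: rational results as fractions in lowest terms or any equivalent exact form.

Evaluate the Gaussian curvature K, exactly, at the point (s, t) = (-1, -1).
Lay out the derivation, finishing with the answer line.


E = 69/4, F = -9, G = 21/4, EG - F^2 = 153/16 at the point
E_s = 0, E_t = -10, F_s = 0, F_t = 3, G_s = 0, G_t = 0
E_tt = 4, F_st = 0, G_ss = 0
Apply the Brioschi formula K = (det M1 - det M2)/(EG - F^2)^2 over the derivative matrices of E, F, G.
M1 = [[-E_tt/2 + F_st - G_ss/2, E_s/2, F_s - E_t/2], [F_t - G_s/2, E, F], [G_t/2, F, G]] = [[-2, 0, 5], [3, 69/4, -9], [0, -9, 21/4]]; det M1 = -1233/8
M2 = [[0, E_t/2, G_s/2], [E_t/2, E, F], [G_s/2, F, G]] = [[0, -5, 0], [-5, 69/4, -9], [0, -9, 21/4]]; det M2 = -525/4
det M1 - det M2 = -183/8; K = -183/8 / (153/16)^2 = -1952/7803

Answer: K = -1952/7803


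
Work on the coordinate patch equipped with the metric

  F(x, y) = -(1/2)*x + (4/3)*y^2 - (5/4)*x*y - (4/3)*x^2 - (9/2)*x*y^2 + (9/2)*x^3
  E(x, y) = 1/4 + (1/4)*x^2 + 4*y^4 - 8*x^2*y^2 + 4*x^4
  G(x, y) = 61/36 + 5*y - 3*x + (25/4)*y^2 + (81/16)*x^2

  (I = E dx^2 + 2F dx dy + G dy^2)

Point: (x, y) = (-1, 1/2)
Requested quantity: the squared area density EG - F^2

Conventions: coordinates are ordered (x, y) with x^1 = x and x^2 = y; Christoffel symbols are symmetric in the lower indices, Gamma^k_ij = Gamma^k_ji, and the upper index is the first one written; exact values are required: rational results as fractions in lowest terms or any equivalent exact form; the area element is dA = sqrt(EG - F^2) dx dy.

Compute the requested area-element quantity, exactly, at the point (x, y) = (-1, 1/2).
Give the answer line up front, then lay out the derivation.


Answer: EG - F^2 = 7903/288

E = 11/4, F = -13/4, G = 995/72; EG - F^2 = 7903/288


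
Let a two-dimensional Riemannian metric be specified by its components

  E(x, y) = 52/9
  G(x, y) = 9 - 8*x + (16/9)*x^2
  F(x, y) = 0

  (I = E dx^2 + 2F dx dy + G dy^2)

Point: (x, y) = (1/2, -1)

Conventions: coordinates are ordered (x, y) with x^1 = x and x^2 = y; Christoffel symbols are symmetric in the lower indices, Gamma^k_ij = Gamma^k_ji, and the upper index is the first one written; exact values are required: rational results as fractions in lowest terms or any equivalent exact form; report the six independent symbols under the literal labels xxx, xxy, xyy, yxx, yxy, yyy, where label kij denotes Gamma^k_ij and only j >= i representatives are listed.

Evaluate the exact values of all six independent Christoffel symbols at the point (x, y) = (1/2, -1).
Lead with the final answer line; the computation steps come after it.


Answer: Gamma_xxx = 0, Gamma_xxy = 0, Gamma_xyy = 7/13, Gamma_yxx = 0, Gamma_yxy = -4/7, Gamma_yyy = 0

E = 52/9, F = 0, G = 49/9 at the point
E_x = 0, E_y = 0, F_x = 0, F_y = 0, G_x = -56/9, G_y = 0
EG - F^2 = 2548/81;  g^inv = (81/2548) * [[49/9, 0], [0, 52/9]]
first-kind symbols [ij,l] = (1/2)(d_i g_jl + d_j g_il - d_l g_ij): [xx,x] = E_x/2 = 0, [xx,y] = F_x - E_y/2 = 0, [xy,x] = E_y/2 = 0, [xy,y] = G_x/2 = -28/9, [yy,x] = F_y - G_x/2 = 28/9, [yy,y] = G_y/2 = 0
Gamma^x_ij = (G*[ij,x] - F*[ij,y])/(EG - F^2), Gamma^y_ij = (E*[ij,y] - F*[ij,x])/(EG - F^2)


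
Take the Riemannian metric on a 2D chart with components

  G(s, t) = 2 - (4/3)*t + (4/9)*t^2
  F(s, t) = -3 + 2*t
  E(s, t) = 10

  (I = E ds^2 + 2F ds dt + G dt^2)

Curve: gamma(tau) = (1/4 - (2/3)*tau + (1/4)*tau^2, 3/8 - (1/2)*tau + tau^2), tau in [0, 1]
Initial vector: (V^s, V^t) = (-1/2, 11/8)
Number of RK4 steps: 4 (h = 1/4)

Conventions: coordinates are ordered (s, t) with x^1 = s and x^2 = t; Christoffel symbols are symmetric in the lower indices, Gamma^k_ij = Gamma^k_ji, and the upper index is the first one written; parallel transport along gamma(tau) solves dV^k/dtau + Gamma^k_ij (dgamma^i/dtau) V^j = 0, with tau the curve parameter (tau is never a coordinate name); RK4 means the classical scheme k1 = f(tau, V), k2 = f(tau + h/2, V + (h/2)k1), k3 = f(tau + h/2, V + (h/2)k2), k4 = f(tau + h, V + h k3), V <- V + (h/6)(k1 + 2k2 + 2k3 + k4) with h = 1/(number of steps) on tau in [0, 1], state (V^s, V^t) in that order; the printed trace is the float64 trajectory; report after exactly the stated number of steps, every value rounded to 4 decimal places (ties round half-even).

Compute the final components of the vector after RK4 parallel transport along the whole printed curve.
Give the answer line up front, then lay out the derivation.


Answer: V^s = -0.6342, V^t = 1.4010

gamma'(tau) = (-2/3 + (1/2)*tau, -1/2 + 2*tau); f(tau, V)^k = -Gamma^k_ij(gamma(tau)) gamma'^i(tau) V^j; h = 1/4; intermediate values shown to 6 dp
curve data and Christoffel symbols at the stage parameters:
  tau = 0.000000: gamma = (0.250000, 0.375000), gamma' = (-0.666667, -0.500000); Gamma_sss = 0.000000, Gamma_sst = 0.000000, Gamma_stt = 0.189349, Gamma_tss = 0.000000, Gamma_tst = 0.000000, Gamma_ttt = -0.047337
  tau = 0.125000: gamma = (0.170573, 0.328125), gamma' = (-0.604167, -0.250000); Gamma_sss = 0.000000, Gamma_sst = 0.000000, Gamma_stt = 0.188495, Gamma_tss = 0.000000, Gamma_tst = 0.000000, Gamma_ttt = -0.049087
  tau = 0.250000: gamma = (0.098958, 0.312500), gamma' = (-0.541667, 0.000000); Gamma_sss = 0.000000, Gamma_sst = 0.000000, Gamma_stt = 0.188205, Gamma_tss = 0.000000, Gamma_tst = 0.000000, Gamma_ttt = -0.049665
  tau = 0.375000: gamma = (0.035156, 0.328125), gamma' = (-0.479167, 0.250000); Gamma_sss = 0.000000, Gamma_sst = 0.000000, Gamma_stt = 0.188495, Gamma_tss = 0.000000, Gamma_tst = 0.000000, Gamma_ttt = -0.049087
  tau = 0.500000: gamma = (-0.020833, 0.375000), gamma' = (-0.416667, 0.500000); Gamma_sss = 0.000000, Gamma_sst = 0.000000, Gamma_stt = 0.189349, Gamma_tss = 0.000000, Gamma_tst = 0.000000, Gamma_ttt = -0.047337
  tau = 0.625000: gamma = (-0.069010, 0.453125), gamma' = (-0.354167, 0.750000); Gamma_sss = 0.000000, Gamma_sst = 0.000000, Gamma_stt = 0.190711, Gamma_tss = 0.000000, Gamma_tst = 0.000000, Gamma_ttt = -0.044367
  tau = 0.750000: gamma = (-0.109375, 0.562500), gamma' = (-0.291667, 1.000000); Gamma_sss = 0.000000, Gamma_sst = 0.000000, Gamma_stt = 0.192481, Gamma_tss = 0.000000, Gamma_tst = 0.000000, Gamma_ttt = -0.040100
  tau = 0.875000: gamma = (-0.141927, 0.703125), gamma' = (-0.229167, 1.250000); Gamma_sss = 0.000000, Gamma_sst = 0.000000, Gamma_stt = 0.194510, Gamma_tss = 0.000000, Gamma_tst = 0.000000, Gamma_ttt = -0.034445
  tau = 1.000000: gamma = (-0.166667, 0.875000), gamma' = (-0.166667, 1.500000); Gamma_sss = 0.000000, Gamma_sst = 0.000000, Gamma_stt = 0.196587, Gamma_tss = 0.000000, Gamma_tst = 0.000000, Gamma_ttt = -0.027304
step 0: V^s = -0.5000, V^t = 1.3750
step 1: k1 = (0.130178, -0.032544), k2 = (0.064604, -0.016824), k3 = (0.064696, -0.016848), k4 = (0.000000, 0.000000); V <- V + (h/6)(k1 + 2k2 + 2k3 + k4): V^s = -0.4838, V^t = 1.3708
step 2: k1 = (0.000000, 0.000000), k2 = (-0.064599, 0.016823), k3 = (-0.064698, 0.016848), k4 = (-0.130182, 0.032546); V <- V + (h/6)(k1 + 2k2 + 2k3 + k4): V^s = -0.5000, V^t = 1.3750
step 3: k1 = (-0.130178, 0.032544), k2 = (-0.197252, 0.045889), k3 = (-0.197491, 0.045944), k4 = (-0.266872, 0.055598); V <- V + (h/6)(k1 + 2k2 + 2k3 + k4): V^s = -0.5494, V^t = 1.3863
step 4: k1 = (-0.266842, 0.055592), k2 = (-0.338758, 0.059988), k3 = (-0.338892, 0.060012), k4 = (-0.413224, 0.057392); V <- V + (h/6)(k1 + 2k2 + 2k3 + k4): V^s = -0.6342, V^t = 1.4010
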